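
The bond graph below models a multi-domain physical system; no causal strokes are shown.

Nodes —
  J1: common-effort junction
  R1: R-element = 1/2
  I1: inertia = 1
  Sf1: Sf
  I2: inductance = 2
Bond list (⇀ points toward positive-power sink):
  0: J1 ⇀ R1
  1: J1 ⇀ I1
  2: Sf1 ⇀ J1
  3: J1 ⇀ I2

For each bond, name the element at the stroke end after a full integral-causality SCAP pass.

b0 |J1
b1 |I1
b2 |Sf1
b3 |I2

β2 stroke→Sf1  (source Sf1 imposes f)
β1 stroke→I1  (I1: I, integral causality)
β3 stroke→I2  (I2 integral (f out))
β0 stroke→J1  (J1 needs exactly one e-in)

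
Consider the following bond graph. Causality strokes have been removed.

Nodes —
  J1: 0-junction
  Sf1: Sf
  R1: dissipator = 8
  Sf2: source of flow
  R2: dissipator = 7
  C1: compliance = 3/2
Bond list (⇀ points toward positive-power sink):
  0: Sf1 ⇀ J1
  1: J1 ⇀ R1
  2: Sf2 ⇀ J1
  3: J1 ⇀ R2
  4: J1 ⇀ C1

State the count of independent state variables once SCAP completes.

1  (C1 all integral)

b0 stroke→Sf1  (source Sf1 imposes f)
b2 stroke→Sf2  (Sf2: flow source, stroke at near end)
b4 stroke→J1  (C1 outputs effort q/C1)
b1 stroke→R1  (J1: bond 4 brought effort, rest push out)
b3 stroke→R2  (J1: bond 4 brought effort, rest push out)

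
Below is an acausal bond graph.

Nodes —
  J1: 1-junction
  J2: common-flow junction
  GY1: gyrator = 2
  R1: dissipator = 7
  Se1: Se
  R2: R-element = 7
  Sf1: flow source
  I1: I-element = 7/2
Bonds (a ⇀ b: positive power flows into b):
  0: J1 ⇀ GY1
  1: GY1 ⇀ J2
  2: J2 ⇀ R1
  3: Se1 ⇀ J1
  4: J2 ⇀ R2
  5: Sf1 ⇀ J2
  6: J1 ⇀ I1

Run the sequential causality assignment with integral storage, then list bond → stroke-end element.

b3 |J1  (Se1: effort source, stroke at far end)
b5 |Sf1  (Sf1 fixes flow; stroke at Sf1)
b1 |J2  (J2 flow already set via bond 5)
b2 |J2  (J2 flow already set via bond 5)
b4 |J2  (J2: bond 5 brought flow, rest push out)
b0 |J1  (GY1 both-in/both-out from 1)
b6 |I1  (J1: last free bond brings flow in)

b0 stroke at J1
b1 stroke at J2
b2 stroke at J2
b3 stroke at J1
b4 stroke at J2
b5 stroke at Sf1
b6 stroke at I1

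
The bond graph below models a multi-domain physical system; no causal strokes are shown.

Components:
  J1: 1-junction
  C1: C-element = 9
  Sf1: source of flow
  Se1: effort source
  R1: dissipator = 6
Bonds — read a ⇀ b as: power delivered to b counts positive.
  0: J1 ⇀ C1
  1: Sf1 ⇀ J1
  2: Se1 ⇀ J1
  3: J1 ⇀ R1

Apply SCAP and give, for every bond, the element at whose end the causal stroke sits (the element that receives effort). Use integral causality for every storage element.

β1 →Sf1  (Sf1: flow source, stroke at near end)
β2 →J1  (Se1 fixes effort; stroke away)
β0 →J1  (1-jn J1 has f-setter on 1)
β3 →J1  (common-f at J1 fixed by 1)

#0 stroke→J1
#1 stroke→Sf1
#2 stroke→J1
#3 stroke→J1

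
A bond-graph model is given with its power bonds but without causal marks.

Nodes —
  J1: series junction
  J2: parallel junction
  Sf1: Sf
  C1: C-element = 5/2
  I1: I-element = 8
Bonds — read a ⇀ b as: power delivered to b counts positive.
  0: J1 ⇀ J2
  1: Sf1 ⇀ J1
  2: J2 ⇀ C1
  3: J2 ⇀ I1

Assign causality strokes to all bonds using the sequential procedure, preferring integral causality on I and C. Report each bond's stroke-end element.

#1 |Sf1  (Sf1: flow source, stroke at near end)
#0 |J1  (J1: bond 1 brought flow, rest push out)
#2 |J2  (C1 integral (e out))
#3 |I1  (J2: bond 2 brought effort, rest push out)

bond 0 →J1
bond 1 →Sf1
bond 2 →J2
bond 3 →I1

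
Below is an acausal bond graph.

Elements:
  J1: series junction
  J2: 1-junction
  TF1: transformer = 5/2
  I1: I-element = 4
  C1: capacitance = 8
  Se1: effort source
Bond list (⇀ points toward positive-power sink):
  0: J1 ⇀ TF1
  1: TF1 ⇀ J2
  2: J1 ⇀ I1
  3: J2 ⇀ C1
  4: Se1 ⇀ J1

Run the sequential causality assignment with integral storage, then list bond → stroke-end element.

#4 stroke→J1  (Se1 (Se) sets effort on bond)
#2 stroke→I1  (prefer integral on I1)
#0 stroke→J1  (J1 flow already set via bond 2)
#1 stroke→TF1  (TF TF1: opposite of bond 0)
#3 stroke→J2  (J2 flow already set via bond 1)

β0 stroke→J1
β1 stroke→TF1
β2 stroke→I1
β3 stroke→J2
β4 stroke→J1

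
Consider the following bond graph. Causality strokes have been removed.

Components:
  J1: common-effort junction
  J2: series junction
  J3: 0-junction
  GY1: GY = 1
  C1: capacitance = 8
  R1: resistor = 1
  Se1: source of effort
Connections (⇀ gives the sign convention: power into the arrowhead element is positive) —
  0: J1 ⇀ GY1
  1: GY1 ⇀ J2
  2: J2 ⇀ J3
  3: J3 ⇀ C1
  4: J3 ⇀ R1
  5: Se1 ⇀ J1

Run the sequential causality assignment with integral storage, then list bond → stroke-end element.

b5 →J1  (Se1: effort source, stroke at far end)
b0 →GY1  (common-e at J1 fixed by 5)
b1 →GY1  (through GY1, causality inverts; strokes same side of GY1)
b2 →J2  (J2: bond 1 brought flow, rest push out)
b3 →J3  (prefer integral on C1)
b4 →R1  (J3: bond 3 brought effort, rest push out)

bond 0 →GY1
bond 1 →GY1
bond 2 →J2
bond 3 →J3
bond 4 →R1
bond 5 →J1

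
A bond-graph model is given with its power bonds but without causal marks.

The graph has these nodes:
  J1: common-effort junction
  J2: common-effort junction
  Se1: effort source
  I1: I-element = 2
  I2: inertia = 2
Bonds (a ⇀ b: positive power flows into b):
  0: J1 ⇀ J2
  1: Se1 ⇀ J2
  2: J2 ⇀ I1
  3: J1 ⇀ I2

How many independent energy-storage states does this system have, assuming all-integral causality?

bond 1 stroke→J2  (Se1 fixes effort; stroke away)
bond 0 stroke→J1  (0-jn J2 has e-setter on 1)
bond 2 stroke→I1  (J2 effort already set via bond 1)
bond 3 stroke→I2  (common-e at J1 fixed by 0)

2  (I1, I2 all integral)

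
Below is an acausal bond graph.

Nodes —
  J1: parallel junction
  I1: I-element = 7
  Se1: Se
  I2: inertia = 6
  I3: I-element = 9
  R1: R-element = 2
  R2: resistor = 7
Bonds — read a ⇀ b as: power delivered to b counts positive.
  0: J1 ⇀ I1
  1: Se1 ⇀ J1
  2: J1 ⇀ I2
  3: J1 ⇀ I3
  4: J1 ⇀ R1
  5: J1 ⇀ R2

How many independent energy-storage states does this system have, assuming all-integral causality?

3  (I1, I2, I3 all integral)

bond 1 →J1  (Se1 (Se) sets effort on bond)
bond 0 →I1  (J1: bond 1 brought effort, rest push out)
bond 2 →I2  (0-jn J1 has e-setter on 1)
bond 3 →I3  (common-e at J1 fixed by 1)
bond 4 →R1  (J1: bond 1 brought effort, rest push out)
bond 5 →R2  (0-jn J1 has e-setter on 1)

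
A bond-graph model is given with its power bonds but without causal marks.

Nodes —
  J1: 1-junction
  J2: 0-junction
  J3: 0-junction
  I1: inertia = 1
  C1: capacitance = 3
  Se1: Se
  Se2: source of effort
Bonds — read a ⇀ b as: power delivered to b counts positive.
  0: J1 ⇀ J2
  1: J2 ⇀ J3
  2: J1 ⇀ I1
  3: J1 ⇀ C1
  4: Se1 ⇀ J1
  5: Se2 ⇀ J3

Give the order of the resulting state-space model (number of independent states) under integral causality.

2  (C1, I1 all integral)

bond 4 →J1  (Se1 fixes effort; stroke away)
bond 5 →J3  (Se2 fixes effort; stroke away)
bond 1 →J2  (J3 effort already set via bond 5)
bond 0 →J1  (common-e at J2 fixed by 1)
bond 2 →I1  (I1 integral (f out))
bond 3 →J1  (common-f at J1 fixed by 2)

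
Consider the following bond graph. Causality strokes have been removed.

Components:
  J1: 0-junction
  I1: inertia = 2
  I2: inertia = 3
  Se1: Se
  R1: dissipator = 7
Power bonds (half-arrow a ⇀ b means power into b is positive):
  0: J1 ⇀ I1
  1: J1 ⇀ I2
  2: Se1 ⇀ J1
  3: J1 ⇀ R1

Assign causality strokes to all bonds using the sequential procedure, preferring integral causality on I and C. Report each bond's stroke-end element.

b2 |J1  (source Se1 imposes e)
b0 |I1  (J1: bond 2 brought effort, rest push out)
b1 |I2  (J1: bond 2 brought effort, rest push out)
b3 |R1  (J1: bond 2 brought effort, rest push out)

β0 |I1
β1 |I2
β2 |J1
β3 |R1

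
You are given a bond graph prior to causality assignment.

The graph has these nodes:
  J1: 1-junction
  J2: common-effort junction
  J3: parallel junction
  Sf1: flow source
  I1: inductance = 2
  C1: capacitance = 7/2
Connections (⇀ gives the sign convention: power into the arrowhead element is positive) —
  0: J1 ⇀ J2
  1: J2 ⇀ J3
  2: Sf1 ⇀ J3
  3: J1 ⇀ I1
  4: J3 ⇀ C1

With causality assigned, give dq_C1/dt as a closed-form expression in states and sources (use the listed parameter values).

dq_C1/dt = F_Sf1 + p_I1/2

β2 stroke→Sf1  (Sf1 (Sf) sets flow on bond)
β3 stroke→I1  (I1 outputs flow p/I1)
β0 stroke→J1  (1-jn J1 has f-setter on 3)
β1 stroke→J2  (only one effort-in slot at J2)
β4 stroke→J3  (J3: last free bond brings effort in)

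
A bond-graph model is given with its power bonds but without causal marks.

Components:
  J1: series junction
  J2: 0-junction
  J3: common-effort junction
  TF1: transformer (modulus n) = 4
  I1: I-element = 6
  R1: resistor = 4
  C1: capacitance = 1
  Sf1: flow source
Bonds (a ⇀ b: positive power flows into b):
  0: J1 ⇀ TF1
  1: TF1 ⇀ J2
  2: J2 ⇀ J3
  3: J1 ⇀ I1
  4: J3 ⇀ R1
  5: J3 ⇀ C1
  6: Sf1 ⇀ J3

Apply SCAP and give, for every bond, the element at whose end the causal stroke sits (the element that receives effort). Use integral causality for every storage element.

β6 stroke→Sf1  (source Sf1 imposes f)
β3 stroke→I1  (I1: I, integral causality)
β0 stroke→J1  (J1: bond 3 brought flow, rest push out)
β1 stroke→TF1  (TF TF1: opposite of bond 0)
β2 stroke→J2  (J2: last free bond brings effort in)
β5 stroke→J3  (C1 outputs effort q/C1)
β4 stroke→R1  (common-e at J3 fixed by 5)

β0 →J1
β1 →TF1
β2 →J2
β3 →I1
β4 →R1
β5 →J3
β6 →Sf1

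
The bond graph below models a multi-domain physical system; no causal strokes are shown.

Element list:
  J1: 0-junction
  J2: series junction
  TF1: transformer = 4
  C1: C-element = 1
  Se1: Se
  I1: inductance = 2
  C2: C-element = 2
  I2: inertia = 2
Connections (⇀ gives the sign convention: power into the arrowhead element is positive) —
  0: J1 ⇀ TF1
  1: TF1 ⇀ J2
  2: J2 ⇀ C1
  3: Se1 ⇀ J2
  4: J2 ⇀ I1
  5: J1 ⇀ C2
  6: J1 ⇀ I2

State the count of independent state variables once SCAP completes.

4  (C1, C2, I1, I2 all integral)

b3 |J2  (Se1 (Se) sets effort on bond)
b2 |J2  (C1: C, integral causality)
b4 |I1  (I1 outputs flow p/I1)
b1 |J2  (J2 flow already set via bond 4)
b0 |TF1  (TF1: transformer flips bond 1)
b5 |J1  (C2 outputs effort q/C2)
b6 |I2  (common-e at J1 fixed by 5)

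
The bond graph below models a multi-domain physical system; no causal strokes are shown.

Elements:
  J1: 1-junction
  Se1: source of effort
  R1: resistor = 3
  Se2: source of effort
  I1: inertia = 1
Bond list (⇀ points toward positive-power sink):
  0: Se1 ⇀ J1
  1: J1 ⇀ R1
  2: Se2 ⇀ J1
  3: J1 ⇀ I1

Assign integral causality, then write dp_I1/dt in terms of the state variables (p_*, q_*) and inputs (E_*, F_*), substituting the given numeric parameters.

bond 0 |J1  (Se1 fixes effort; stroke away)
bond 2 |J1  (Se2 (Se) sets effort on bond)
bond 3 |I1  (I1: I, integral causality)
bond 1 |J1  (common-f at J1 fixed by 3)

dp_I1/dt = E_Se1 + E_Se2 - 3*p_I1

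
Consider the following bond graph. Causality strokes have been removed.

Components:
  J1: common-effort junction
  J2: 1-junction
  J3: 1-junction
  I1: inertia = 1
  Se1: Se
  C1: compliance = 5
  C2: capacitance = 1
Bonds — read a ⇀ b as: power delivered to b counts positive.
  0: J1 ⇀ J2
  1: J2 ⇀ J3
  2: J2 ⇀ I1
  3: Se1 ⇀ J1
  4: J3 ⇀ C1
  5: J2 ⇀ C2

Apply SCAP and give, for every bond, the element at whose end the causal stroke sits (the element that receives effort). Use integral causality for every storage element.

#3 →J1  (Se1 (Se) sets effort on bond)
#0 →J2  (common-e at J1 fixed by 3)
#2 →I1  (I1: I, integral causality)
#1 →J2  (J2: bond 2 brought flow, rest push out)
#5 →J2  (common-f at J2 fixed by 2)
#4 →J3  (J3: bond 1 brought flow, rest push out)

b0 |J2
b1 |J2
b2 |I1
b3 |J1
b4 |J3
b5 |J2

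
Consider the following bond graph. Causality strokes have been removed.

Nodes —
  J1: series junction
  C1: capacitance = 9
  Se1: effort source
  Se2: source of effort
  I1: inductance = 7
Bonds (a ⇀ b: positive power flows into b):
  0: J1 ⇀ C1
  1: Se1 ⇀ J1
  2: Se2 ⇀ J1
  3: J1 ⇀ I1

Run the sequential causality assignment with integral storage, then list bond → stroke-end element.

#0 →J1
#1 →J1
#2 →J1
#3 →I1

#1 stroke at J1  (Se1: effort source, stroke at far end)
#2 stroke at J1  (Se2: effort source, stroke at far end)
#0 stroke at J1  (C1 integral (e out))
#3 stroke at I1  (J1: last free bond brings flow in)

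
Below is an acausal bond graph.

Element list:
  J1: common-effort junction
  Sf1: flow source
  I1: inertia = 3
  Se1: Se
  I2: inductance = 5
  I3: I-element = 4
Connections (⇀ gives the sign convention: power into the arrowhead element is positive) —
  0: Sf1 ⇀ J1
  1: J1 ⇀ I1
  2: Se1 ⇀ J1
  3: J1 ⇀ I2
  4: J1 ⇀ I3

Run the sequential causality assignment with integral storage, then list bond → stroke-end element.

bond 0 →Sf1  (Sf1: flow source, stroke at near end)
bond 2 →J1  (source Se1 imposes e)
bond 1 →I1  (common-e at J1 fixed by 2)
bond 3 →I2  (0-jn J1 has e-setter on 2)
bond 4 →I3  (0-jn J1 has e-setter on 2)

#0 |Sf1
#1 |I1
#2 |J1
#3 |I2
#4 |I3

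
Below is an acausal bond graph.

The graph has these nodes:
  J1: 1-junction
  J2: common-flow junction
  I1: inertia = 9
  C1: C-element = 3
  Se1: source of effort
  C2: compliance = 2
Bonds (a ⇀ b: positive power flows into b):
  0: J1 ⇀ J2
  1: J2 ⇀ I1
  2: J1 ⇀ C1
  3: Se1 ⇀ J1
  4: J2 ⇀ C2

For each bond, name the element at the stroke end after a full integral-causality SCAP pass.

bond 3 stroke→J1  (Se1 (Se) sets effort on bond)
bond 1 stroke→I1  (prefer integral on I1)
bond 0 stroke→J2  (common-f at J2 fixed by 1)
bond 4 stroke→J2  (J2: bond 1 brought flow, rest push out)
bond 2 stroke→J1  (1-jn J1 has f-setter on 0)

β0 →J2
β1 →I1
β2 →J1
β3 →J1
β4 →J2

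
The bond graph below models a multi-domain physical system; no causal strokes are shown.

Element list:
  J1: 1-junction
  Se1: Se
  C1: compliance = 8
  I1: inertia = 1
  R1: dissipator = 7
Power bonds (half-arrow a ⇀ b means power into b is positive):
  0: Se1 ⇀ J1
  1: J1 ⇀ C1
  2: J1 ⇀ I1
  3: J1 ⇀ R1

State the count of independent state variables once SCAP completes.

β0 stroke→J1  (Se1: effort source, stroke at far end)
β1 stroke→J1  (C1: C, integral causality)
β2 stroke→I1  (I1 integral (f out))
β3 stroke→J1  (1-jn J1 has f-setter on 2)

2  (C1, I1 all integral)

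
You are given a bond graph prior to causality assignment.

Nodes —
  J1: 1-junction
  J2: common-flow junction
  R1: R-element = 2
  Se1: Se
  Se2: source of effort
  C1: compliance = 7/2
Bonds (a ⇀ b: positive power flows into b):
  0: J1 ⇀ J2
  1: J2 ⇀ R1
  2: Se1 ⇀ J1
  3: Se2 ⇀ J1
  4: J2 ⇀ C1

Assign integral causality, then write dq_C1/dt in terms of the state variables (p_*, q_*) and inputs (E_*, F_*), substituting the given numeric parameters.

bond 2 stroke→J1  (Se1 fixes effort; stroke away)
bond 3 stroke→J1  (source Se2 imposes e)
bond 0 stroke→J2  (closing 1-jn rule on J1)
bond 4 stroke→J2  (C1 outputs effort q/C1)
bond 1 stroke→R1  (closing 1-jn rule on J2)

dq_C1/dt = E_Se1/2 + E_Se2/2 - q_C1/7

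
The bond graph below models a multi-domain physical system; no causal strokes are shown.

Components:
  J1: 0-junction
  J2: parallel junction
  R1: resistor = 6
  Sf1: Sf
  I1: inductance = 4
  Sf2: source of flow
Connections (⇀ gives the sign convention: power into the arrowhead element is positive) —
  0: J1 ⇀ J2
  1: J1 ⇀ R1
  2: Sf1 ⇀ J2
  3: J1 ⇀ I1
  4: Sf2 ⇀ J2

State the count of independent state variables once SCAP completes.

#2 |Sf1  (Sf1 fixes flow; stroke at Sf1)
#4 |Sf2  (Sf2 (Sf) sets flow on bond)
#0 |J2  (J2 needs exactly one e-in)
#3 |I1  (I1: I, integral causality)
#1 |J1  (J1 needs exactly one e-in)

1  (I1 all integral)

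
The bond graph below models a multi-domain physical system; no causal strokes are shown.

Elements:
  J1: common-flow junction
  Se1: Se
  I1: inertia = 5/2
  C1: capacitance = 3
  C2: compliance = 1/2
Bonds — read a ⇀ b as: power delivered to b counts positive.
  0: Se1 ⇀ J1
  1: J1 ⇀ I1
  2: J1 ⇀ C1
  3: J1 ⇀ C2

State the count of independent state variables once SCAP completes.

bond 0 stroke at J1  (Se1 (Se) sets effort on bond)
bond 1 stroke at I1  (I1 integral (f out))
bond 2 stroke at J1  (1-jn J1 has f-setter on 1)
bond 3 stroke at J1  (1-jn J1 has f-setter on 1)

3  (C1, C2, I1 all integral)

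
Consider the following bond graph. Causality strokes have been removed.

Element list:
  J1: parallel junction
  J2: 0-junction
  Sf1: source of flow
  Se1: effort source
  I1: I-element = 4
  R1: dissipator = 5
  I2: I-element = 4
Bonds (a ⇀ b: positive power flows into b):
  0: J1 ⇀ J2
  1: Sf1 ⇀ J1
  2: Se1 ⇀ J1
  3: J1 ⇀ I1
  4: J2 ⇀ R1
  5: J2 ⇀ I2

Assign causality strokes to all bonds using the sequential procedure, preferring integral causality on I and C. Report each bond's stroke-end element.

bond 0 stroke at J2
bond 1 stroke at Sf1
bond 2 stroke at J1
bond 3 stroke at I1
bond 4 stroke at R1
bond 5 stroke at I2

β1 stroke at Sf1  (source Sf1 imposes f)
β2 stroke at J1  (Se1 fixes effort; stroke away)
β0 stroke at J2  (0-jn J1 has e-setter on 2)
β3 stroke at I1  (0-jn J1 has e-setter on 2)
β4 stroke at R1  (0-jn J2 has e-setter on 0)
β5 stroke at I2  (common-e at J2 fixed by 0)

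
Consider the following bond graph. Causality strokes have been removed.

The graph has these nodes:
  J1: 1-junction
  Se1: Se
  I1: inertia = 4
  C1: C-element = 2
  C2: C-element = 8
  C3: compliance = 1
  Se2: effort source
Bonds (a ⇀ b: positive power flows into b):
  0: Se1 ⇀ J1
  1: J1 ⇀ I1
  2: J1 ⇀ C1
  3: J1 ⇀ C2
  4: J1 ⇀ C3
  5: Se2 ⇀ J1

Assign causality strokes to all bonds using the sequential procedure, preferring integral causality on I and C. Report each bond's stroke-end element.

bond 0 →J1
bond 1 →I1
bond 2 →J1
bond 3 →J1
bond 4 →J1
bond 5 →J1

#0 |J1  (Se1 fixes effort; stroke away)
#5 |J1  (Se2 fixes effort; stroke away)
#1 |I1  (I1 integral (f out))
#2 |J1  (1-jn J1 has f-setter on 1)
#3 |J1  (common-f at J1 fixed by 1)
#4 |J1  (J1 flow already set via bond 1)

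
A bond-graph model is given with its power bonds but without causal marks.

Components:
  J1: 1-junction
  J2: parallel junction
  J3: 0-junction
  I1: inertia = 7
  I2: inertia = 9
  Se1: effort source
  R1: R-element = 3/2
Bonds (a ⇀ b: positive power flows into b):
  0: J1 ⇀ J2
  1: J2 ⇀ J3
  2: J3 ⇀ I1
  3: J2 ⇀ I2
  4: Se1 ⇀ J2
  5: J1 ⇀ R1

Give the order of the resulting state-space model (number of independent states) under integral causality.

2  (I1, I2 all integral)

β4 stroke→J2  (source Se1 imposes e)
β0 stroke→J1  (common-e at J2 fixed by 4)
β1 stroke→J3  (0-jn J2 has e-setter on 4)
β3 stroke→I2  (common-e at J2 fixed by 4)
β2 stroke→I1  (0-jn J3 has e-setter on 1)
β5 stroke→R1  (closing 1-jn rule on J1)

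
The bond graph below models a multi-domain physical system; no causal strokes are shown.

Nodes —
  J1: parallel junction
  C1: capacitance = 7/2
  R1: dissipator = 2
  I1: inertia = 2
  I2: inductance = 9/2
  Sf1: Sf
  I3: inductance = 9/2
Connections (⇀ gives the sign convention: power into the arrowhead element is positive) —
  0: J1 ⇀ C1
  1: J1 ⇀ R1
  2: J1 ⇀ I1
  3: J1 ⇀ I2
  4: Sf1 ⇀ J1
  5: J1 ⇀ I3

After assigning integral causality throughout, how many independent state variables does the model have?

bond 4 stroke→Sf1  (Sf1 (Sf) sets flow on bond)
bond 0 stroke→J1  (C1 outputs effort q/C1)
bond 1 stroke→R1  (J1: bond 0 brought effort, rest push out)
bond 2 stroke→I1  (0-jn J1 has e-setter on 0)
bond 3 stroke→I2  (0-jn J1 has e-setter on 0)
bond 5 stroke→I3  (common-e at J1 fixed by 0)

4  (C1, I1, I2, I3 all integral)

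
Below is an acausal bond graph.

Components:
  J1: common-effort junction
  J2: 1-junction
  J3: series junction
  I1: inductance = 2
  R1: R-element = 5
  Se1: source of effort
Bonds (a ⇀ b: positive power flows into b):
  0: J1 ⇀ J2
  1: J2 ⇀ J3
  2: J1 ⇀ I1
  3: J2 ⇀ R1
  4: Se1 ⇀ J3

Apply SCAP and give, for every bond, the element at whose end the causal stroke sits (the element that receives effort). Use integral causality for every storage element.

bond 4 stroke→J3  (Se1 fixes effort; stroke away)
bond 1 stroke→J2  (closing 1-jn rule on J3)
bond 2 stroke→I1  (I1 integral (f out))
bond 0 stroke→J1  (J1: last free bond brings effort in)
bond 3 stroke→J2  (1-jn J2 has f-setter on 0)

#0 |J1
#1 |J2
#2 |I1
#3 |J2
#4 |J3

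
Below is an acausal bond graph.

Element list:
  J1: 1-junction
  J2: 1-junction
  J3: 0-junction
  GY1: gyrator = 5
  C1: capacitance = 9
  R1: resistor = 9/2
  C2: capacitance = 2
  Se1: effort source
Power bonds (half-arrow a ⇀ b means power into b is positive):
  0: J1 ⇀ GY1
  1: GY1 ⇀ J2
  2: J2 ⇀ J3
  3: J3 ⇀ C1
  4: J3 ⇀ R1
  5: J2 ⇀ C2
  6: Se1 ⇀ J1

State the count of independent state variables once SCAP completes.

b6 →J1  (source Se1 imposes e)
b0 →GY1  (only one flow-in slot at J1)
b1 →GY1  (through GY1, causality inverts; strokes same side of GY1)
b2 →J2  (common-f at J2 fixed by 1)
b5 →J2  (common-f at J2 fixed by 1)
b3 →J3  (C1 integral (e out))
b4 →R1  (J3: bond 3 brought effort, rest push out)

2  (C1, C2 all integral)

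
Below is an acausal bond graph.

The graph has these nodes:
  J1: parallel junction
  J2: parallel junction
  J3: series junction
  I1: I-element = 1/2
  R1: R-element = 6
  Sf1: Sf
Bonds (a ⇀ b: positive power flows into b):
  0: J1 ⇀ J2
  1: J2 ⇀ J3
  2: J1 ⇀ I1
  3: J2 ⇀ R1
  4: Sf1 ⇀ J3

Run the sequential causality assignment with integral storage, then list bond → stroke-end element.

bond 0 →J1
bond 1 →J3
bond 2 →I1
bond 3 →J2
bond 4 →Sf1

β4 →Sf1  (Sf1 fixes flow; stroke at Sf1)
β1 →J3  (common-f at J3 fixed by 4)
β2 →I1  (I1 integral (f out))
β0 →J1  (J1 needs exactly one e-in)
β3 →J2  (J2: last free bond brings effort in)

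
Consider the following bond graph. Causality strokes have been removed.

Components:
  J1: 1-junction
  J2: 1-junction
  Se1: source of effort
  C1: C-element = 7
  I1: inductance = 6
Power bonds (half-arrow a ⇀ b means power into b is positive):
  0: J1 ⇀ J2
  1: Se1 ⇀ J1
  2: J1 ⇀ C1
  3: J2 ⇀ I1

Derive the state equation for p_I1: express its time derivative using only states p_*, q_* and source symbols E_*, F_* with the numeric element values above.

dp_I1/dt = E_Se1 - q_C1/7

#1 →J1  (Se1: effort source, stroke at far end)
#2 →J1  (prefer integral on C1)
#0 →J2  (only one flow-in slot at J1)
#3 →I1  (J2: last free bond brings flow in)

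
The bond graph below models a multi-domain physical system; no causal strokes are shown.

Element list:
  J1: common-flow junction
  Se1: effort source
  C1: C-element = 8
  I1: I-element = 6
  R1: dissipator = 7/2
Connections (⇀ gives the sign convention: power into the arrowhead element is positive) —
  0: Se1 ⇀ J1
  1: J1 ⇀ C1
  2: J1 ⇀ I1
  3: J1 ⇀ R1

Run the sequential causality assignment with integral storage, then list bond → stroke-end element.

#0 |J1  (source Se1 imposes e)
#1 |J1  (prefer integral on C1)
#2 |I1  (prefer integral on I1)
#3 |J1  (J1: bond 2 brought flow, rest push out)

bond 0 |J1
bond 1 |J1
bond 2 |I1
bond 3 |J1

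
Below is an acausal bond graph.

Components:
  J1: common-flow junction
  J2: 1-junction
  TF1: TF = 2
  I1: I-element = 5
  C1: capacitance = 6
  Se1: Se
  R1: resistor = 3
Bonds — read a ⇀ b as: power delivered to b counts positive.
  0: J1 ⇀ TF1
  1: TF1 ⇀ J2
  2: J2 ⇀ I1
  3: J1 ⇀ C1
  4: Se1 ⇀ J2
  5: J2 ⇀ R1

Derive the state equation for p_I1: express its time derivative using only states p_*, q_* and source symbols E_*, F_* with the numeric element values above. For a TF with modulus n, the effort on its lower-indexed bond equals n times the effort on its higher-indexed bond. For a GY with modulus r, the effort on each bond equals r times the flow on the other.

dp_I1/dt = E_Se1 - 3*p_I1/5 - q_C1/12

b4 stroke→J2  (source Se1 imposes e)
b2 stroke→I1  (I1: I, integral causality)
b1 stroke→J2  (J2 flow already set via bond 2)
b5 stroke→J2  (common-f at J2 fixed by 2)
b0 stroke→TF1  (TF TF1: opposite of bond 1)
b3 stroke→J1  (J1 flow already set via bond 0)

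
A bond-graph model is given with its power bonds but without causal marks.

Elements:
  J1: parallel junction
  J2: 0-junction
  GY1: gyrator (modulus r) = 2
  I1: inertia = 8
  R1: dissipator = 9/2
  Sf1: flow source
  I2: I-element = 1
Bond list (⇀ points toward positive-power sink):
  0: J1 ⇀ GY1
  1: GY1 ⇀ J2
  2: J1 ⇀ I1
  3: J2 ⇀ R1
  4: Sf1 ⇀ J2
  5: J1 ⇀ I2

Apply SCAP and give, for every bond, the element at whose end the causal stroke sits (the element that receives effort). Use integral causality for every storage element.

#4 stroke→Sf1  (Sf1 fixes flow; stroke at Sf1)
#2 stroke→I1  (prefer integral on I1)
#5 stroke→I2  (I2 outputs flow p/I2)
#0 stroke→J1  (J1 needs exactly one e-in)
#1 stroke→J2  (through GY1, causality inverts; strokes same side of GY1)
#3 stroke→R1  (common-e at J2 fixed by 1)

#0 stroke→J1
#1 stroke→J2
#2 stroke→I1
#3 stroke→R1
#4 stroke→Sf1
#5 stroke→I2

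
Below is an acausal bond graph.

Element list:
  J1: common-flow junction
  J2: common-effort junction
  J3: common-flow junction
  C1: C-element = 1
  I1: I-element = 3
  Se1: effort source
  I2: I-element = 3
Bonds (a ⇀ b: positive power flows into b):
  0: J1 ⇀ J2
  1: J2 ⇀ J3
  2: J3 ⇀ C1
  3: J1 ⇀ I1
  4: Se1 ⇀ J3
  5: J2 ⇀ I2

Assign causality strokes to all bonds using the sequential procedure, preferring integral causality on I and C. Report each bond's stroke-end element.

β0 stroke→J1
β1 stroke→J2
β2 stroke→J3
β3 stroke→I1
β4 stroke→J3
β5 stroke→I2

β4 stroke→J3  (source Se1 imposes e)
β2 stroke→J3  (prefer integral on C1)
β1 stroke→J2  (J3: last free bond brings flow in)
β0 stroke→J1  (common-e at J2 fixed by 1)
β5 stroke→I2  (common-e at J2 fixed by 1)
β3 stroke→I1  (J1 needs exactly one f-in)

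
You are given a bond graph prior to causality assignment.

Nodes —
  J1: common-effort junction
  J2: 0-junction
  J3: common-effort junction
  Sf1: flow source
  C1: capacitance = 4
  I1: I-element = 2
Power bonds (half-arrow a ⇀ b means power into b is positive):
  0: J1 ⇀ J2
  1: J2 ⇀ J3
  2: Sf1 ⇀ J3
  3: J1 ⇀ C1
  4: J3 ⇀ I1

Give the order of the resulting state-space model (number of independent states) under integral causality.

2  (C1, I1 all integral)

b2 |Sf1  (Sf1 (Sf) sets flow on bond)
b3 |J1  (C1 integral (e out))
b0 |J2  (J1: bond 3 brought effort, rest push out)
b1 |J3  (J2: bond 0 brought effort, rest push out)
b4 |I1  (J3 effort already set via bond 1)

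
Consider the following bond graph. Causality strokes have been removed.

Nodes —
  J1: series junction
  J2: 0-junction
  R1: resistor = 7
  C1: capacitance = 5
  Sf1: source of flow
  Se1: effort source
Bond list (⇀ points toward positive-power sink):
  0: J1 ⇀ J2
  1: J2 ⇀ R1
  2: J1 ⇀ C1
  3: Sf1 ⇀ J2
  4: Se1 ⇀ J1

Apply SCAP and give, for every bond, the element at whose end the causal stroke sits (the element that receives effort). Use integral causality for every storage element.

bond 0 stroke→J2
bond 1 stroke→R1
bond 2 stroke→J1
bond 3 stroke→Sf1
bond 4 stroke→J1

b3 stroke→Sf1  (Sf1 (Sf) sets flow on bond)
b4 stroke→J1  (source Se1 imposes e)
b2 stroke→J1  (C1: C, integral causality)
b0 stroke→J2  (J1: last free bond brings flow in)
b1 stroke→R1  (J2: bond 0 brought effort, rest push out)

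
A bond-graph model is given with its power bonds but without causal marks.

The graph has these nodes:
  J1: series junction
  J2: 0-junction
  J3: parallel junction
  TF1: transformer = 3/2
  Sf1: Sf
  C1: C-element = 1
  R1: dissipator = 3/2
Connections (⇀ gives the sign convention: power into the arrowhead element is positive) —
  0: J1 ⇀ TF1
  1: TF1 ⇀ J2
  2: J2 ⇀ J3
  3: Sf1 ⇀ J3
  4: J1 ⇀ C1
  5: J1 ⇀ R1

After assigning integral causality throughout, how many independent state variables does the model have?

b3 |Sf1  (Sf1: flow source, stroke at near end)
b2 |J3  (J3: last free bond brings effort in)
b1 |J2  (closing 0-jn rule on J2)
b0 |TF1  (TF1: transformer flips bond 1)
b4 |J1  (J1 flow already set via bond 0)
b5 |J1  (common-f at J1 fixed by 0)

1  (C1 all integral)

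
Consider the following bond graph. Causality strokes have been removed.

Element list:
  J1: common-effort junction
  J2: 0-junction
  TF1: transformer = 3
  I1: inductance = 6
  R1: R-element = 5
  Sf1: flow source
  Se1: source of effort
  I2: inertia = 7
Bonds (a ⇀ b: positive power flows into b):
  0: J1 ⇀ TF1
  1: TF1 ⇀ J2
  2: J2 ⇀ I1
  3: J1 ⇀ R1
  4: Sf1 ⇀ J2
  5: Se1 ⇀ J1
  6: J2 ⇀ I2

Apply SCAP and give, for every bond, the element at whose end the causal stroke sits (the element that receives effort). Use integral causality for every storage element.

β4 stroke→Sf1  (source Sf1 imposes f)
β5 stroke→J1  (source Se1 imposes e)
β0 stroke→TF1  (0-jn J1 has e-setter on 5)
β3 stroke→R1  (J1: bond 5 brought effort, rest push out)
β1 stroke→J2  (through TF1, causality passes straight; one stroke at TF1)
β2 stroke→I1  (0-jn J2 has e-setter on 1)
β6 stroke→I2  (0-jn J2 has e-setter on 1)

#0 stroke at TF1
#1 stroke at J2
#2 stroke at I1
#3 stroke at R1
#4 stroke at Sf1
#5 stroke at J1
#6 stroke at I2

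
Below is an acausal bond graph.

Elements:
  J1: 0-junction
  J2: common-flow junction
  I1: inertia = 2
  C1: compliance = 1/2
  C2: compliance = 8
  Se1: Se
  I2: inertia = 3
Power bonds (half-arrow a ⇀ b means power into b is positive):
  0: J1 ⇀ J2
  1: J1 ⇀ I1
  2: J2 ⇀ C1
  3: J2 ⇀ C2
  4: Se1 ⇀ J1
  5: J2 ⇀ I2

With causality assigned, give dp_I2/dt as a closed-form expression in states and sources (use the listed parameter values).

#4 stroke at J1  (source Se1 imposes e)
#0 stroke at J2  (J1: bond 4 brought effort, rest push out)
#1 stroke at I1  (J1 effort already set via bond 4)
#2 stroke at J2  (prefer integral on C1)
#3 stroke at J2  (prefer integral on C2)
#5 stroke at I2  (only one flow-in slot at J2)

dp_I2/dt = E_Se1 - 2*q_C1 - q_C2/8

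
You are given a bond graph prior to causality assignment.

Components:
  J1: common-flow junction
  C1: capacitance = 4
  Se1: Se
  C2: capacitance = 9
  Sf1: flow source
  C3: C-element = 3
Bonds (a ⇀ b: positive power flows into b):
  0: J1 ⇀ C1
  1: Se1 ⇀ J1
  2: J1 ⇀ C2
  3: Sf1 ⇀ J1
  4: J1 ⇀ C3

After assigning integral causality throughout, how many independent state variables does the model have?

bond 1 →J1  (Se1: effort source, stroke at far end)
bond 3 →Sf1  (Sf1 (Sf) sets flow on bond)
bond 0 →J1  (1-jn J1 has f-setter on 3)
bond 2 →J1  (J1 flow already set via bond 3)
bond 4 →J1  (1-jn J1 has f-setter on 3)

3  (C1, C2, C3 all integral)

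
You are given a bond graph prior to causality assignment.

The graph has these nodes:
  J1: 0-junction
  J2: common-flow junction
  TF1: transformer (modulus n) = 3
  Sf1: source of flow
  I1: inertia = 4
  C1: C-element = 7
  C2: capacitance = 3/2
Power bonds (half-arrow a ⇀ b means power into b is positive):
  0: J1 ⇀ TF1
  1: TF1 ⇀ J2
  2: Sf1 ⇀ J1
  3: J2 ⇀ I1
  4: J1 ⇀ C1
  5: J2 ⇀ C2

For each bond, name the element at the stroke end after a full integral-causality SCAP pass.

#2 →Sf1  (Sf1: flow source, stroke at near end)
#3 →I1  (I1 outputs flow p/I1)
#1 →J2  (common-f at J2 fixed by 3)
#5 →J2  (J2: bond 3 brought flow, rest push out)
#0 →TF1  (TF1 one-in-one-out from 1)
#4 →J1  (only one effort-in slot at J1)

b0 stroke at TF1
b1 stroke at J2
b2 stroke at Sf1
b3 stroke at I1
b4 stroke at J1
b5 stroke at J2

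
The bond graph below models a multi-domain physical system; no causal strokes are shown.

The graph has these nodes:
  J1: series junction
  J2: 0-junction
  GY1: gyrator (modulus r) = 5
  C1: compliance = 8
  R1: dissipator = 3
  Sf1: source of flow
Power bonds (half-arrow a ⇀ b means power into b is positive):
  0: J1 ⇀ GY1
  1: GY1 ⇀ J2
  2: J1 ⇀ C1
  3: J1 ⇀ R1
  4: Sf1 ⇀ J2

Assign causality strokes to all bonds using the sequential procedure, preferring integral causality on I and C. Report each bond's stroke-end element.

bond 0 stroke→J1
bond 1 stroke→J2
bond 2 stroke→J1
bond 3 stroke→R1
bond 4 stroke→Sf1

β4 →Sf1  (Sf1 fixes flow; stroke at Sf1)
β1 →J2  (J2: last free bond brings effort in)
β0 →J1  (GY1 both-in/both-out from 1)
β2 →J1  (prefer integral on C1)
β3 →R1  (J1: last free bond brings flow in)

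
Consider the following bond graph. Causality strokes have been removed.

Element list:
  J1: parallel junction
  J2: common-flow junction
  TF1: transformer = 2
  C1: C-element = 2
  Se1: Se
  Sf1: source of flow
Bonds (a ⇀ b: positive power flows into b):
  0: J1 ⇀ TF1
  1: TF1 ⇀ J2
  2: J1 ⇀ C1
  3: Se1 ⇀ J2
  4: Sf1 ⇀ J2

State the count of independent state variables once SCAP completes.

1  (C1 all integral)

bond 3 stroke at J2  (Se1 fixes effort; stroke away)
bond 4 stroke at Sf1  (Sf1 fixes flow; stroke at Sf1)
bond 1 stroke at J2  (J2 flow already set via bond 4)
bond 0 stroke at TF1  (through TF1, causality passes straight; one stroke at TF1)
bond 2 stroke at J1  (J1 needs exactly one e-in)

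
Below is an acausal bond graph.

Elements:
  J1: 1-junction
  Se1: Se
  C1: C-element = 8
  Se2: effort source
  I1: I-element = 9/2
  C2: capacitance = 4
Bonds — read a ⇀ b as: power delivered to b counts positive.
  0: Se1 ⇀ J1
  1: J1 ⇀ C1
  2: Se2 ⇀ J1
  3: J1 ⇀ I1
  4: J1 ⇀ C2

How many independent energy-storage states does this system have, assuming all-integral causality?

bond 0 stroke at J1  (Se1 (Se) sets effort on bond)
bond 2 stroke at J1  (Se2 (Se) sets effort on bond)
bond 1 stroke at J1  (prefer integral on C1)
bond 3 stroke at I1  (I1 integral (f out))
bond 4 stroke at J1  (common-f at J1 fixed by 3)

3  (C1, C2, I1 all integral)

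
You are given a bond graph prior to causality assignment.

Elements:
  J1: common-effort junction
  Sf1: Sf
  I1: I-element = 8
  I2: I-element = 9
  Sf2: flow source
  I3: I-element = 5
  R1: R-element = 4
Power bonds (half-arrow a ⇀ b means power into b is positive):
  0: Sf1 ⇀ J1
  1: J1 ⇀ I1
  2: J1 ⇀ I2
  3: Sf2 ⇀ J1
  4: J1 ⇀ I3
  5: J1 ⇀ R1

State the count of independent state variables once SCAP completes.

bond 0 stroke at Sf1  (Sf1: flow source, stroke at near end)
bond 3 stroke at Sf2  (source Sf2 imposes f)
bond 1 stroke at I1  (I1: I, integral causality)
bond 2 stroke at I2  (I2 outputs flow p/I2)
bond 4 stroke at I3  (prefer integral on I3)
bond 5 stroke at J1  (J1: last free bond brings effort in)

3  (I1, I2, I3 all integral)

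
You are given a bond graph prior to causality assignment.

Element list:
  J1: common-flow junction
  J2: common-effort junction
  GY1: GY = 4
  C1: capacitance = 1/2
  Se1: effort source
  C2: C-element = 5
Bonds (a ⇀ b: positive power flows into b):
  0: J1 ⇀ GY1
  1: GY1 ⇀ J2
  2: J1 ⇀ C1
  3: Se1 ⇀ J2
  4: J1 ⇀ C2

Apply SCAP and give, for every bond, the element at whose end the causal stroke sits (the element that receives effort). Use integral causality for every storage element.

#3 |J2  (Se1 fixes effort; stroke away)
#1 |GY1  (common-e at J2 fixed by 3)
#0 |GY1  (through GY1, causality inverts; strokes same side of GY1)
#2 |J1  (1-jn J1 has f-setter on 0)
#4 |J1  (1-jn J1 has f-setter on 0)

#0 |GY1
#1 |GY1
#2 |J1
#3 |J2
#4 |J1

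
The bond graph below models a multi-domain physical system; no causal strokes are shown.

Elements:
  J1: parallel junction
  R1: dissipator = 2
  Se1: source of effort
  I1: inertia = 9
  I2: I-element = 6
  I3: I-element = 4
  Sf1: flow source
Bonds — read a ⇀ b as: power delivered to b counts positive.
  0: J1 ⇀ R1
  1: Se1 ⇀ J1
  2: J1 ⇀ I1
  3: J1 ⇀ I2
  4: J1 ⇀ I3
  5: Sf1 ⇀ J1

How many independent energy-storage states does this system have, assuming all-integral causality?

#1 →J1  (Se1: effort source, stroke at far end)
#5 →Sf1  (Sf1: flow source, stroke at near end)
#0 →R1  (J1 effort already set via bond 1)
#2 →I1  (J1 effort already set via bond 1)
#3 →I2  (0-jn J1 has e-setter on 1)
#4 →I3  (common-e at J1 fixed by 1)

3  (I1, I2, I3 all integral)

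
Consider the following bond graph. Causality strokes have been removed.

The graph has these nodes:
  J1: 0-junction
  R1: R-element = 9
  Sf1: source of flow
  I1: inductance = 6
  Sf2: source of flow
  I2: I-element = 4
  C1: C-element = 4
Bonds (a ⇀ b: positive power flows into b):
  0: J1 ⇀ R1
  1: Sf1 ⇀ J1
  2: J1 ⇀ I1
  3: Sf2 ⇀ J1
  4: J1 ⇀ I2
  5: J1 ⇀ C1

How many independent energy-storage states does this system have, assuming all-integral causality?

3  (C1, I1, I2 all integral)

bond 1 →Sf1  (Sf1 (Sf) sets flow on bond)
bond 3 →Sf2  (source Sf2 imposes f)
bond 2 →I1  (prefer integral on I1)
bond 4 →I2  (I2 outputs flow p/I2)
bond 5 →J1  (C1 outputs effort q/C1)
bond 0 →R1  (common-e at J1 fixed by 5)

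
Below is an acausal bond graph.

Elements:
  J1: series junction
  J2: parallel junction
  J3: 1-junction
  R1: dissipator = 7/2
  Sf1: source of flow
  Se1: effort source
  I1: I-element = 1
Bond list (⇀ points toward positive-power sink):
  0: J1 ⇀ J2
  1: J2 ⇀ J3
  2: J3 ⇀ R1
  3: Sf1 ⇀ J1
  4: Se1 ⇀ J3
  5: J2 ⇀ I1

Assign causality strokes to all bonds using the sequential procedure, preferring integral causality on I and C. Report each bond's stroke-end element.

#0 stroke at J1
#1 stroke at J2
#2 stroke at J3
#3 stroke at Sf1
#4 stroke at J3
#5 stroke at I1

b3 stroke at Sf1  (Sf1 fixes flow; stroke at Sf1)
b4 stroke at J3  (source Se1 imposes e)
b0 stroke at J1  (J1 flow already set via bond 3)
b5 stroke at I1  (I1: I, integral causality)
b1 stroke at J2  (only one effort-in slot at J2)
b2 stroke at J3  (J3 flow already set via bond 1)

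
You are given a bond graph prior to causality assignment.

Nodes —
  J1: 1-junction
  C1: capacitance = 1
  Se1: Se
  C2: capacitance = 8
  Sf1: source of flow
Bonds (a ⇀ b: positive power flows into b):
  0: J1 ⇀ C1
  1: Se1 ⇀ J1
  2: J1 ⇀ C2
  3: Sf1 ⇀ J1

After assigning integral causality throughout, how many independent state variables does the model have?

b1 →J1  (Se1 (Se) sets effort on bond)
b3 →Sf1  (source Sf1 imposes f)
b0 →J1  (J1 flow already set via bond 3)
b2 →J1  (J1: bond 3 brought flow, rest push out)

2  (C1, C2 all integral)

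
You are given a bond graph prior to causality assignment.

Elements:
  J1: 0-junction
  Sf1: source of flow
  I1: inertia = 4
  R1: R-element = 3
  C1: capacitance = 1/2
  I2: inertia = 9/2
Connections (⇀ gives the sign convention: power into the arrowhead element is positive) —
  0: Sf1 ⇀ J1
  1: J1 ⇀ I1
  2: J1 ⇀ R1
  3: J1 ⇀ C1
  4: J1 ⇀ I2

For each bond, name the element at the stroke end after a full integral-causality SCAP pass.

β0 stroke at Sf1  (Sf1 (Sf) sets flow on bond)
β1 stroke at I1  (I1 integral (f out))
β3 stroke at J1  (C1 outputs effort q/C1)
β2 stroke at R1  (common-e at J1 fixed by 3)
β4 stroke at I2  (J1: bond 3 brought effort, rest push out)

β0 stroke→Sf1
β1 stroke→I1
β2 stroke→R1
β3 stroke→J1
β4 stroke→I2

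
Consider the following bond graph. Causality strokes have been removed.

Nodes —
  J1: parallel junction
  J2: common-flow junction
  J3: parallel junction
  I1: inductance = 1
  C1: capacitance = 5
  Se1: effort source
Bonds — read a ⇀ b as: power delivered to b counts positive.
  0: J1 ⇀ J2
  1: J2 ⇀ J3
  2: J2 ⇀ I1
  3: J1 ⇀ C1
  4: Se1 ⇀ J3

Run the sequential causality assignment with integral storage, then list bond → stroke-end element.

b0 stroke→J2
b1 stroke→J2
b2 stroke→I1
b3 stroke→J1
b4 stroke→J3

b4 |J3  (Se1 fixes effort; stroke away)
b1 |J2  (J3: bond 4 brought effort, rest push out)
b2 |I1  (prefer integral on I1)
b0 |J2  (common-f at J2 fixed by 2)
b3 |J1  (J1: last free bond brings effort in)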